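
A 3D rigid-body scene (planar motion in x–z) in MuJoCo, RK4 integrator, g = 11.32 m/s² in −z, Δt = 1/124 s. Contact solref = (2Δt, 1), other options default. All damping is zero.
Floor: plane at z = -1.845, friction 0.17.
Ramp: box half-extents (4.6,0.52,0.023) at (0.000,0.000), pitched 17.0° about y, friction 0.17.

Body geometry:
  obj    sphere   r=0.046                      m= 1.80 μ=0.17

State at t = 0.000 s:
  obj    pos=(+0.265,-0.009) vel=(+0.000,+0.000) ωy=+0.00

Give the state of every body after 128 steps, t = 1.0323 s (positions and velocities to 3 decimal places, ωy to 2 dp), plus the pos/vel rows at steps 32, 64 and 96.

State at t = 1.0323 s:
  obj    pos=(+1.470,-0.377) vel=(+2.334,-0.714) ωy=+53.04

Key-timestep trajectory:
   step    t(s)  obj.x    obj.z    obj.vx   obj.vz 
     32  0.2581   +0.340  -0.032  +0.584  -0.178
     64  0.5161   +0.566  -0.101  +1.167  -0.357
     96  0.7742   +0.943  -0.216  +1.750  -0.535


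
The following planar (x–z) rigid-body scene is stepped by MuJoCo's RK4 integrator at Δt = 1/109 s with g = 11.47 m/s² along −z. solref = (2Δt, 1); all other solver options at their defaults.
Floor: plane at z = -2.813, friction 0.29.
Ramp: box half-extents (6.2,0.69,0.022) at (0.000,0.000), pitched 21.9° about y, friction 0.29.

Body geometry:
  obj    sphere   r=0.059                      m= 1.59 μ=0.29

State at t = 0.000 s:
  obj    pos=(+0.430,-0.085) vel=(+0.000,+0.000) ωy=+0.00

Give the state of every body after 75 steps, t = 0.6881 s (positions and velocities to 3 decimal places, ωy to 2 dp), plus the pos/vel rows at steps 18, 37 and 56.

State at t = 0.6881 s:
  obj    pos=(+1.101,-0.355) vel=(+1.951,-0.784) ωy=+35.62

Key-timestep trajectory:
   step    t(s)  obj.x    obj.z    obj.vx   obj.vz 
     18  0.1651   +0.469  -0.101  +0.468  -0.188
     37  0.3394   +0.593  -0.151  +0.962  -0.387
     56  0.5138   +0.804  -0.236  +1.457  -0.586


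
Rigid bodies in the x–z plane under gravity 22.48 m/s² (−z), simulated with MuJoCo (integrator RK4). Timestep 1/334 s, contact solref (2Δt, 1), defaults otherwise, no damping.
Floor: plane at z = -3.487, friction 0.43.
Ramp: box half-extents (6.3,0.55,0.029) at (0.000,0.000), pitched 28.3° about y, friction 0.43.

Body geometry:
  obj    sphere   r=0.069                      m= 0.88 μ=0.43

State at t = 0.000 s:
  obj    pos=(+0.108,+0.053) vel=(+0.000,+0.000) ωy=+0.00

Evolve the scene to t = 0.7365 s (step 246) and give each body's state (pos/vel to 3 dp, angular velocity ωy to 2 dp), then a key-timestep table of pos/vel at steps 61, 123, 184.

State at t = 0.7365 s:
  obj    pos=(+1.926,-0.926) vel=(+4.937,-2.658) ωy=+81.25

Key-timestep trajectory:
   step    t(s)  obj.x    obj.z    obj.vx   obj.vz 
     61  0.1826   +0.220  -0.007  +1.224  -0.659
    123  0.3683   +0.563  -0.192  +2.469  -1.329
    184  0.5509   +1.125  -0.495  +3.693  -1.988


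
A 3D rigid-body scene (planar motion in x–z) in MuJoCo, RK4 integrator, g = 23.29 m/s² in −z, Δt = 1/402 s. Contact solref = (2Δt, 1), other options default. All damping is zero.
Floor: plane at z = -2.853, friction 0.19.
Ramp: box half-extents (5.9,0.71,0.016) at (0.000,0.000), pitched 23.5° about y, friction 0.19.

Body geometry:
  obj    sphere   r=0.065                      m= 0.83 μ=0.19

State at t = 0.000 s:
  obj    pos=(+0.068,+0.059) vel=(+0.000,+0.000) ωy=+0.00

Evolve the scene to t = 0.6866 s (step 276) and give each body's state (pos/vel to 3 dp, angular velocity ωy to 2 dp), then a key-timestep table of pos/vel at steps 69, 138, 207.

State at t = 0.6866 s:
  obj    pos=(+1.502,-0.565) vel=(+4.177,-1.816) ωy=+70.05

Key-timestep trajectory:
   step    t(s)  obj.x    obj.z    obj.vx   obj.vz 
     69  0.1716   +0.158  +0.020  +1.044  -0.454
    138  0.3433   +0.426  -0.097  +2.089  -0.908
    207  0.5149   +0.875  -0.292  +3.133  -1.362


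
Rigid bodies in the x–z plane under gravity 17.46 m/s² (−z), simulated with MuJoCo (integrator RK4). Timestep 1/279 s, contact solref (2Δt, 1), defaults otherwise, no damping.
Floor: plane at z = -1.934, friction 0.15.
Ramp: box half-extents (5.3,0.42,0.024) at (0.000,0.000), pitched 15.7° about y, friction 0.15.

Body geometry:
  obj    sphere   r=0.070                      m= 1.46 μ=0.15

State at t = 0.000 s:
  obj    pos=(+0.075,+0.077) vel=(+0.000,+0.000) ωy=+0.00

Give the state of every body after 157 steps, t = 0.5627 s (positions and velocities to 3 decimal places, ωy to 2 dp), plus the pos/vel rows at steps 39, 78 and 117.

State at t = 0.5627 s:
  obj    pos=(+0.589,-0.068) vel=(+1.828,-0.514) ωy=+27.12

Key-timestep trajectory:
   step    t(s)  obj.x    obj.z    obj.vx   obj.vz 
     39  0.1398   +0.107  +0.068  +0.454  -0.128
     78  0.2796   +0.202  +0.041  +0.908  -0.255
    117  0.4194   +0.361  -0.004  +1.363  -0.383


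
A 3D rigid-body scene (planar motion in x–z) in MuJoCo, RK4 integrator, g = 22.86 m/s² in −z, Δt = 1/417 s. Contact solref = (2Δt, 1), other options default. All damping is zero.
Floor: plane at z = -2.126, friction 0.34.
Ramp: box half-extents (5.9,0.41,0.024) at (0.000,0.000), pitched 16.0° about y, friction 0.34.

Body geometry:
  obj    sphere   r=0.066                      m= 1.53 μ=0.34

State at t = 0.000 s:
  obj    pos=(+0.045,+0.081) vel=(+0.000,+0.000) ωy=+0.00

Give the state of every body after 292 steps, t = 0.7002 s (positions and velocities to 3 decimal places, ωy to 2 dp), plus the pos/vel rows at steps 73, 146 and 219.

State at t = 0.7002 s:
  obj    pos=(+1.106,-0.223) vel=(+3.030,-0.869) ωy=+47.75

Key-timestep trajectory:
   step    t(s)  obj.x    obj.z    obj.vx   obj.vz 
     73  0.1751   +0.111  +0.062  +0.757  -0.217
    146  0.3501   +0.310  +0.005  +1.515  -0.434
    219  0.5252   +0.642  -0.090  +2.272  -0.652


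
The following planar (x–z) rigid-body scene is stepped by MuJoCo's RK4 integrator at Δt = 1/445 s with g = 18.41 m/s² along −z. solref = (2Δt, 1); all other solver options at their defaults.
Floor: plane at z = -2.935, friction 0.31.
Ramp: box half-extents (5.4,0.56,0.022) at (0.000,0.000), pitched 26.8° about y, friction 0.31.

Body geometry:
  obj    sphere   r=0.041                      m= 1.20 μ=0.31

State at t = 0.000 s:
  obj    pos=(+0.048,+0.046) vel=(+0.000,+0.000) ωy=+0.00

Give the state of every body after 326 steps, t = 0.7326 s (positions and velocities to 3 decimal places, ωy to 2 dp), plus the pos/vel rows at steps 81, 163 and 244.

State at t = 0.7326 s:
  obj    pos=(+1.468,-0.671) vel=(+3.877,-1.958) ωy=+105.93

Key-timestep trajectory:
   step    t(s)  obj.x    obj.z    obj.vx   obj.vz 
     81  0.1820   +0.136  +0.002  +0.963  -0.487
    163  0.3663   +0.403  -0.133  +1.939  -0.979
    244  0.5483   +0.844  -0.356  +2.902  -1.466


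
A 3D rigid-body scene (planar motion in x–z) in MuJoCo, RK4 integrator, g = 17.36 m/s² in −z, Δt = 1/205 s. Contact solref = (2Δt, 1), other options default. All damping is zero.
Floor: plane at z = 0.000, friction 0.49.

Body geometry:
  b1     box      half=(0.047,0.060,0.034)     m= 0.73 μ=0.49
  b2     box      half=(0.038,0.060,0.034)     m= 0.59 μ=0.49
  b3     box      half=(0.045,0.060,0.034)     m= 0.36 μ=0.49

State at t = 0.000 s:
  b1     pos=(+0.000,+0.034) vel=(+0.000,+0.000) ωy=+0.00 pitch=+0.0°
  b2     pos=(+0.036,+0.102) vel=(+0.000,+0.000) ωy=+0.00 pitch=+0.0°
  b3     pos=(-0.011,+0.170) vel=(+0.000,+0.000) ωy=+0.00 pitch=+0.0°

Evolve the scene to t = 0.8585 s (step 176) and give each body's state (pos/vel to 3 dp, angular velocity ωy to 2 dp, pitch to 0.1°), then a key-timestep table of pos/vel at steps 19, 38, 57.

State at t = 0.8585 s:
  b1     pos=(+0.000,+0.034) vel=(+0.000,+0.000) ωy=+0.00 pitch=+0.0°
  b2     pos=(+0.036,+0.102) vel=(+0.000,+0.000) ωy=+0.00 pitch=+0.0°
  b3     pos=(-0.127,+0.034) vel=(+0.000,+0.000) ωy=+0.00 pitch=+180.0°

Key-timestep trajectory:
   step    t(s)  b1.x    b1.z    b1.vx   b1.vz   b2.x    b2.z    b2.vx   b2.vz   b3.x    b3.z    b3.vx   b3.vz 
     19  0.0927   +0.000  +0.034  +0.000  +0.000   +0.036  +0.102  +0.001  +0.000   -0.022  +0.165  -0.258  -0.176
     38  0.1854   +0.000  +0.034  +0.001  +0.000   +0.036  +0.102  +0.000  +0.000   -0.056  +0.111  -0.734  -0.124
     57  0.2780   +0.000  +0.034  +0.000  +0.000   +0.036  +0.102  +0.000  +0.000   -0.125  +0.035  -0.625  -1.377


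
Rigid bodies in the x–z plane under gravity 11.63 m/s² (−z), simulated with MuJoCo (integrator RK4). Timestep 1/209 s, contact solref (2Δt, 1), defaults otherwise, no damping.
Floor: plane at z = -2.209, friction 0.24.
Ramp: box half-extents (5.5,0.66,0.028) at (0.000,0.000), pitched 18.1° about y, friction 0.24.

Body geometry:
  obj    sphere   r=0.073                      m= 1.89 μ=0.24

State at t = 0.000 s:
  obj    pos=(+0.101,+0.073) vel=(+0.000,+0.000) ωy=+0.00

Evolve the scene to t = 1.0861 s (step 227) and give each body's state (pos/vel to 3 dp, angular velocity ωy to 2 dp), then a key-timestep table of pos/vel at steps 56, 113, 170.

State at t = 1.0861 s:
  obj    pos=(+1.548,-0.400) vel=(+2.664,-0.871) ωy=+38.39

Key-timestep trajectory:
   step    t(s)  obj.x    obj.z    obj.vx   obj.vz 
     56  0.2679   +0.189  +0.044  +0.657  -0.215
    113  0.5407   +0.460  -0.044  +1.326  -0.434
    170  0.8134   +0.913  -0.192  +1.995  -0.652


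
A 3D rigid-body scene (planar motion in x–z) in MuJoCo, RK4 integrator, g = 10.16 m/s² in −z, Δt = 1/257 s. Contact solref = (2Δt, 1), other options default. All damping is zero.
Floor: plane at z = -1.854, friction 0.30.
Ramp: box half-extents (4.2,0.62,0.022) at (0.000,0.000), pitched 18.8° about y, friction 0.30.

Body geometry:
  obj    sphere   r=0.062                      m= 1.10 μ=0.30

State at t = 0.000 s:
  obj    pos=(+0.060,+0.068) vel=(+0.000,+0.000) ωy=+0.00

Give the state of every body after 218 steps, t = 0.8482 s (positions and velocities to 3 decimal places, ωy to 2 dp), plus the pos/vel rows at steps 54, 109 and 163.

State at t = 0.8482 s:
  obj    pos=(+0.857,-0.203) vel=(+1.878,-0.639) ωy=+31.99

Key-timestep trajectory:
   step    t(s)  obj.x    obj.z    obj.vx   obj.vz 
     54  0.2101   +0.109  +0.052  +0.465  -0.158
    109  0.4241   +0.259  +0.000  +0.939  -0.320
    163  0.6342   +0.505  -0.083  +1.404  -0.478


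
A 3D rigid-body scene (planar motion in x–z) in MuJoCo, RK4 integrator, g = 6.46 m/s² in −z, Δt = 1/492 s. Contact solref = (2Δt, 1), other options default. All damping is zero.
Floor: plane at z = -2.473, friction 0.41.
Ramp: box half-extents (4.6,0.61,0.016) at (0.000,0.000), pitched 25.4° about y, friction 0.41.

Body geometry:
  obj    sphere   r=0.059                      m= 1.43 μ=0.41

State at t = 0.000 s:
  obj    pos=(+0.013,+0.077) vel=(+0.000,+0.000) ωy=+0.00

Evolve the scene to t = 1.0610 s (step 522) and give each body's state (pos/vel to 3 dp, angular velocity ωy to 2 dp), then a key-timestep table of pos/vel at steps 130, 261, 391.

State at t = 1.0610 s:
  obj    pos=(+1.019,-0.401) vel=(+1.897,-0.901) ωy=+35.59

Key-timestep trajectory:
   step    t(s)  obj.x    obj.z    obj.vx   obj.vz 
    130  0.2642   +0.075  +0.047  +0.472  -0.224
    261  0.5305   +0.265  -0.043  +0.949  -0.450
    391  0.7947   +0.578  -0.191  +1.421  -0.675


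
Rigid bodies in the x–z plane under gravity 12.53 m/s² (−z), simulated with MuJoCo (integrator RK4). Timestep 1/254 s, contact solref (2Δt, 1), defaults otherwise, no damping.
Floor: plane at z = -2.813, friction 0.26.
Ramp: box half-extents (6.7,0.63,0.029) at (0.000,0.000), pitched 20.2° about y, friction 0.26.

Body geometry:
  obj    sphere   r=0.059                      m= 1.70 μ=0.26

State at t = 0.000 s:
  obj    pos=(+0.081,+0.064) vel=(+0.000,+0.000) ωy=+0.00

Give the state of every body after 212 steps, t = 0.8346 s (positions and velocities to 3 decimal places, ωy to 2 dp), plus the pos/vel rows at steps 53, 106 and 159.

State at t = 0.8346 s:
  obj    pos=(+1.091,-0.308) vel=(+2.421,-0.891) ωy=+43.71

Key-timestep trajectory:
   step    t(s)  obj.x    obj.z    obj.vx   obj.vz 
     53  0.2087   +0.144  +0.041  +0.605  -0.223
    106  0.4173   +0.334  -0.029  +1.210  -0.445
    159  0.6260   +0.649  -0.145  +1.816  -0.668


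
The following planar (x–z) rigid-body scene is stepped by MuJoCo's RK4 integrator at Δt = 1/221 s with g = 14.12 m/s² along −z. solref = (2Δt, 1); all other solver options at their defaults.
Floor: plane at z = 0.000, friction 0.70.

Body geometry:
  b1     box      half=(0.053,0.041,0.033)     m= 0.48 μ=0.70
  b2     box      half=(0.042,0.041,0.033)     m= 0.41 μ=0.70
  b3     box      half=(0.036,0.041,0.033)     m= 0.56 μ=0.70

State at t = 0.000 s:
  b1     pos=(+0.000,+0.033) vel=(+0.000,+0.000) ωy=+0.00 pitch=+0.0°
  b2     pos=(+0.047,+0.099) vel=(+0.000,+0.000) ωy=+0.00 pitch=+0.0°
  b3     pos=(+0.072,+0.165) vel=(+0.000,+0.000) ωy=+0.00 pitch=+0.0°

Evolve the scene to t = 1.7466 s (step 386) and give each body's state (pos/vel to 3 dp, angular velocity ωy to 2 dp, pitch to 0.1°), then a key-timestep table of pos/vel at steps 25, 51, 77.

State at t = 1.7466 s:
  b1     pos=(+0.000,+0.033) vel=(+0.000,+0.000) ωy=+0.00 pitch=+0.0°
  b2     pos=(+0.091,+0.042) vel=(+0.000,+0.000) ωy=+0.00 pitch=+90.0°
  b3     pos=(+0.184,+0.036) vel=(+0.000,+0.000) ωy=+0.00 pitch=+90.0°

Key-timestep trajectory:
   step    t(s)  b1.x    b1.z    b1.vx   b1.vz   b2.x    b2.z    b2.vx   b2.vz   b3.x    b3.z    b3.vx   b3.vz 
     25  0.1131   +0.000  +0.033  -0.001  +0.000   +0.051  +0.099  +0.084  +0.005   +0.084  +0.162  +0.243  -0.079
     51  0.2308   +0.000  +0.033  +0.000  +0.000   +0.072  +0.093  +0.292  -0.214   +0.137  +0.121  +0.606  -0.858
     77  0.3484   +0.000  +0.033  +0.000  +0.000   +0.090  +0.042  -0.094  +0.095   +0.188  +0.039  +0.016  +0.039


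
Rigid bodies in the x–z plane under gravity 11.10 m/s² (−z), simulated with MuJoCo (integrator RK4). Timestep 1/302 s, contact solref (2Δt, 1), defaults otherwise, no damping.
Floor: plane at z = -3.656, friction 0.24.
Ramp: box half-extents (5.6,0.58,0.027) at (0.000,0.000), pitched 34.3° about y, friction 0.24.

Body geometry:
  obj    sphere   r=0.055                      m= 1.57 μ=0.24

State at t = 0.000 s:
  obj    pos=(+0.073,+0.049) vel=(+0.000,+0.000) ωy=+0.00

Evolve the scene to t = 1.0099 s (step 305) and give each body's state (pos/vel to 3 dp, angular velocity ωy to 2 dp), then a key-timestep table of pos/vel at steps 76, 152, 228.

State at t = 1.0099 s:
  obj    pos=(+1.956,-1.235) vel=(+3.728,-2.543) ωy=+82.03

Key-timestep trajectory:
   step    t(s)  obj.x    obj.z    obj.vx   obj.vz 
     76  0.2517   +0.190  -0.030  +0.929  -0.634
    152  0.5033   +0.541  -0.270  +1.858  -1.267
    228  0.7550   +1.125  -0.668  +2.787  -1.901


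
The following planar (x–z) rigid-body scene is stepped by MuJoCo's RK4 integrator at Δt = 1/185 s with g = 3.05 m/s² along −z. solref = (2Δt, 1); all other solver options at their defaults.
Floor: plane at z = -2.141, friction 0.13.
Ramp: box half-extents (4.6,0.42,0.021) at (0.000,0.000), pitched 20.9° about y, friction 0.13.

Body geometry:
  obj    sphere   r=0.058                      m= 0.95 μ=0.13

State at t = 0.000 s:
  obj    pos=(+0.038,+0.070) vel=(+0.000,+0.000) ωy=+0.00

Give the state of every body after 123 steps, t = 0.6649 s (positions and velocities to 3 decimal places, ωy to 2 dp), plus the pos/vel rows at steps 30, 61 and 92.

State at t = 0.6649 s:
  obj    pos=(+0.199,+0.009) vel=(+0.483,-0.184) ωy=+8.90

Key-timestep trajectory:
   step    t(s)  obj.x    obj.z    obj.vx   obj.vz 
     30  0.1622   +0.048  +0.066  +0.118  -0.045
     61  0.3297   +0.078  +0.055  +0.239  -0.091
     92  0.4973   +0.128  +0.036  +0.361  -0.138


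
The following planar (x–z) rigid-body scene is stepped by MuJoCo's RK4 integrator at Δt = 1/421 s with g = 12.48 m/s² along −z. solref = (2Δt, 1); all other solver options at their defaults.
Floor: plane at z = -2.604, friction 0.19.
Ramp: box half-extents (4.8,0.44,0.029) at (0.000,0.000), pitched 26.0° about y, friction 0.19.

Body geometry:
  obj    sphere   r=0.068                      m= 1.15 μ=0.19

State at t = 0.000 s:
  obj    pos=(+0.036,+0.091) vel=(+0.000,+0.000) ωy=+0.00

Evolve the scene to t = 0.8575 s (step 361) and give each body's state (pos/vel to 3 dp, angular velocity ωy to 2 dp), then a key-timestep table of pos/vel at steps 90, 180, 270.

State at t = 0.8575 s:
  obj    pos=(+1.327,-0.539) vel=(+3.012,-1.469) ωy=+49.27

Key-timestep trajectory:
   step    t(s)  obj.x    obj.z    obj.vx   obj.vz 
     90  0.2138   +0.116  +0.051  +0.751  -0.366
    180  0.4276   +0.357  -0.066  +1.502  -0.732
    270  0.6413   +0.758  -0.262  +2.253  -1.099


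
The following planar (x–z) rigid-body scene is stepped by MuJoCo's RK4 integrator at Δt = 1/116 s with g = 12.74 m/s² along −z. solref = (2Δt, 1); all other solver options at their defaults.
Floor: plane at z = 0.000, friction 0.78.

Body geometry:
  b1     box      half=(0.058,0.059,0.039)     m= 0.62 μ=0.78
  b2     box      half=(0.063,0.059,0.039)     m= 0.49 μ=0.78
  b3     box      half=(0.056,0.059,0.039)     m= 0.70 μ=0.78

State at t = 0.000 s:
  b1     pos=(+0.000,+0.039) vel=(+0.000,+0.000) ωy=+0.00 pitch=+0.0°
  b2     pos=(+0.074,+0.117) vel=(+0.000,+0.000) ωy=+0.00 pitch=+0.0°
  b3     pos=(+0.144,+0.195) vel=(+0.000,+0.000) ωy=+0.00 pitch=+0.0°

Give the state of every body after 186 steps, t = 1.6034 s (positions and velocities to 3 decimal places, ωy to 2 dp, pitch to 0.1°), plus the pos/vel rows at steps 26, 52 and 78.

State at t = 1.6034 s:
  b1     pos=(+0.000,+0.039) vel=(+0.000,+0.000) ωy=+0.00 pitch=+0.0°
  b2     pos=(+0.132,+0.063) vel=(+0.000,+0.000) ωy=+0.00 pitch=+90.0°
  b3     pos=(+0.265,+0.056) vel=(+0.000,+0.000) ωy=+0.00 pitch=+90.0°

Key-timestep trajectory:
   step    t(s)  b1.x    b1.z    b1.vx   b1.vz   b2.x    b2.z    b2.vx   b2.vz   b3.x    b3.z    b3.vx   b3.vz 
     26  0.2241   +0.000  +0.039  +0.000  +0.000   +0.120  +0.066  +0.543  -0.082   +0.234  +0.061  +0.425  +0.195
     52  0.4483   +0.000  +0.039  +0.000  +0.000   +0.160  +0.073  -0.035  -0.006   +0.263  +0.055  -0.061  +0.033
     78  0.6724   +0.000  +0.039  +0.000  +0.000   +0.125  +0.067  +0.035  +0.007   +0.265  +0.056  +0.000  +0.000


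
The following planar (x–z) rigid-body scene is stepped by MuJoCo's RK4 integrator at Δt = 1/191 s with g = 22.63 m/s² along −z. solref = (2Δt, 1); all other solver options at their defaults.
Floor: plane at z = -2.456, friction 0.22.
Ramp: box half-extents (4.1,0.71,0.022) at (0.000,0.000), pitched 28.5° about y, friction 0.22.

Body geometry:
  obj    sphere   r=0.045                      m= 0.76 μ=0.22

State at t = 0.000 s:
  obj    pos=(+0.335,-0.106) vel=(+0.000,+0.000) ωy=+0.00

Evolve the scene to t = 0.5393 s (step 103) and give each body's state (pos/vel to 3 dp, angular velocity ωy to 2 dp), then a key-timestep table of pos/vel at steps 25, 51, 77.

State at t = 0.5393 s:
  obj    pos=(+1.321,-0.641) vel=(+3.656,-1.985) ωy=+92.38

Key-timestep trajectory:
   step    t(s)  obj.x    obj.z    obj.vx   obj.vz 
     25  0.1309   +0.393  -0.137  +0.888  -0.482
     51  0.2670   +0.577  -0.237  +1.810  -0.983
     77  0.4031   +0.886  -0.405  +2.733  -1.484


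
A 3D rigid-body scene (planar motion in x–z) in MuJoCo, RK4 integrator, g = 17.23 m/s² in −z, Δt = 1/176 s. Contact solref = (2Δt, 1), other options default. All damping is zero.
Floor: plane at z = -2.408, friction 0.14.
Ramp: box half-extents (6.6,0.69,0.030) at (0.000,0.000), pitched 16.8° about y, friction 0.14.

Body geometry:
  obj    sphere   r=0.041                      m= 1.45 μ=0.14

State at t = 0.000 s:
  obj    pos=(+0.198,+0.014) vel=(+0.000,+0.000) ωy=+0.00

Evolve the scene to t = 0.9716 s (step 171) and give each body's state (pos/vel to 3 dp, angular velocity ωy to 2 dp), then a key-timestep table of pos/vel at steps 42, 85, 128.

State at t = 0.9716 s:
  obj    pos=(+1.806,-0.471) vel=(+3.309,-0.999) ωy=+84.27

Key-timestep trajectory:
   step    t(s)  obj.x    obj.z    obj.vx   obj.vz 
     42  0.2386   +0.295  -0.015  +0.813  -0.245
     85  0.4830   +0.595  -0.106  +1.645  -0.497
    128  0.7273   +1.099  -0.258  +2.477  -0.748


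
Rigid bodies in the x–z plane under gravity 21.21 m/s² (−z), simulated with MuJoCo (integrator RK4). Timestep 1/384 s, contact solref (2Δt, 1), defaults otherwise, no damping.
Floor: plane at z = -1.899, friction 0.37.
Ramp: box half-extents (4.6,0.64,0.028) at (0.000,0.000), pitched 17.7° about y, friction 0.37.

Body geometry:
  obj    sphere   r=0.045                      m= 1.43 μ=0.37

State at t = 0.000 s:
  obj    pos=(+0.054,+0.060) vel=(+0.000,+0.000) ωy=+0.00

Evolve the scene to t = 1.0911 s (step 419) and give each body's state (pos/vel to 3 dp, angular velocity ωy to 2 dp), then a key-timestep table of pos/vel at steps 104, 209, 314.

State at t = 1.0911 s:
  obj    pos=(+2.666,-0.774) vel=(+4.788,-1.528) ωy=+111.68

Key-timestep trajectory:
   step    t(s)  obj.x    obj.z    obj.vx   obj.vz 
    104  0.2708   +0.215  +0.008  +1.188  -0.379
    209  0.5443   +0.704  -0.148  +2.388  -0.762
    314  0.8177   +1.521  -0.409  +3.588  -1.145


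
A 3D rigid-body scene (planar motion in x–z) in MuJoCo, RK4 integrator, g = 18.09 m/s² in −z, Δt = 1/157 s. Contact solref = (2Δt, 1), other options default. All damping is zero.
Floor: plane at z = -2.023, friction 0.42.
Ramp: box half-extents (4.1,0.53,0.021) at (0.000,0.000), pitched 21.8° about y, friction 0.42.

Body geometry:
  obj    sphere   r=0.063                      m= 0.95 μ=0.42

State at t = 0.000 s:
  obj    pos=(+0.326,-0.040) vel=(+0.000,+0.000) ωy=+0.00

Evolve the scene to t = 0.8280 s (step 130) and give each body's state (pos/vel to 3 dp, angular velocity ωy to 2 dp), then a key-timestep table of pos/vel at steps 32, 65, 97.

State at t = 0.8280 s:
  obj    pos=(+1.854,-0.651) vel=(+3.689,-1.476) ωy=+63.06

Key-timestep trajectory:
   step    t(s)  obj.x    obj.z    obj.vx   obj.vz 
     32  0.2038   +0.419  -0.077  +0.908  -0.363
     65  0.4140   +0.708  -0.193  +1.845  -0.738
     97  0.6178   +1.176  -0.380  +2.753  -1.101


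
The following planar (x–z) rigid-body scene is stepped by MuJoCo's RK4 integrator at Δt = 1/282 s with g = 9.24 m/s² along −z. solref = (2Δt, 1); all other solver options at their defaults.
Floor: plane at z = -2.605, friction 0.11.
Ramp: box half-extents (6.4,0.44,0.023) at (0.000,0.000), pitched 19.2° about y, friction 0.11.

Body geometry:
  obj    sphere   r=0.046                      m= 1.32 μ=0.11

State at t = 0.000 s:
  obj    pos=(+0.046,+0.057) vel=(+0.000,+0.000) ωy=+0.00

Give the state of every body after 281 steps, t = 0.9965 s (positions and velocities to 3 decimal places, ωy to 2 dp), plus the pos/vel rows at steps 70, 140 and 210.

State at t = 0.9965 s:
  obj    pos=(+1.064,-0.297) vel=(+2.043,-0.711) ωy=+47.01

Key-timestep trajectory:
   step    t(s)  obj.x    obj.z    obj.vx   obj.vz 
     70  0.2482   +0.109  +0.035  +0.509  -0.177
    140  0.4965   +0.299  -0.031  +1.018  -0.354
    210  0.7447   +0.614  -0.141  +1.527  -0.532


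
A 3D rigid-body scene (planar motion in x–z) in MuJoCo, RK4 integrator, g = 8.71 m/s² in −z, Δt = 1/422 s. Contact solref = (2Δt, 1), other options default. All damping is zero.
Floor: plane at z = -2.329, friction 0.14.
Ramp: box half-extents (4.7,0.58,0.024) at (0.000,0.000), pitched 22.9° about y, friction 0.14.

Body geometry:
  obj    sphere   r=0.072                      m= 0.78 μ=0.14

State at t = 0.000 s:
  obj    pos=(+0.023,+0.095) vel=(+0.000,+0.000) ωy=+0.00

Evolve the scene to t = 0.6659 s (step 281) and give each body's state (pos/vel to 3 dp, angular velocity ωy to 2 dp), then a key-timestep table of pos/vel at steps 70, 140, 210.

State at t = 0.6659 s:
  obj    pos=(+0.517,-0.114) vel=(+1.485,-0.627) ωy=+22.38

Key-timestep trajectory:
   step    t(s)  obj.x    obj.z    obj.vx   obj.vz 
     70  0.1659   +0.054  +0.082  +0.370  -0.156
    140  0.3318   +0.146  +0.043  +0.740  -0.313
    210  0.4976   +0.299  -0.022  +1.110  -0.469


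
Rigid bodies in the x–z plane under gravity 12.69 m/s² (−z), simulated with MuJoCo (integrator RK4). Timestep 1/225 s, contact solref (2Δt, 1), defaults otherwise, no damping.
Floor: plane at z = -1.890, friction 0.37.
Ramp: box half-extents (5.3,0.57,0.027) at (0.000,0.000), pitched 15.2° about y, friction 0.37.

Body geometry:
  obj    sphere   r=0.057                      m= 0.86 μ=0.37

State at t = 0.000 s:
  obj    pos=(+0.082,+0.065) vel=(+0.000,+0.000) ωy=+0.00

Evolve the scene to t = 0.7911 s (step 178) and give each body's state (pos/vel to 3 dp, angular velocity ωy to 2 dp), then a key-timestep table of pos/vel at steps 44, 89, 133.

State at t = 0.7911 s:
  obj    pos=(+0.800,-0.130) vel=(+1.814,-0.493) ωy=+32.98

Key-timestep trajectory:
   step    t(s)  obj.x    obj.z    obj.vx   obj.vz 
     44  0.1956   +0.126  +0.053  +0.449  -0.122
     89  0.3956   +0.261  +0.016  +0.907  -0.246
    133  0.5911   +0.483  -0.044  +1.356  -0.368


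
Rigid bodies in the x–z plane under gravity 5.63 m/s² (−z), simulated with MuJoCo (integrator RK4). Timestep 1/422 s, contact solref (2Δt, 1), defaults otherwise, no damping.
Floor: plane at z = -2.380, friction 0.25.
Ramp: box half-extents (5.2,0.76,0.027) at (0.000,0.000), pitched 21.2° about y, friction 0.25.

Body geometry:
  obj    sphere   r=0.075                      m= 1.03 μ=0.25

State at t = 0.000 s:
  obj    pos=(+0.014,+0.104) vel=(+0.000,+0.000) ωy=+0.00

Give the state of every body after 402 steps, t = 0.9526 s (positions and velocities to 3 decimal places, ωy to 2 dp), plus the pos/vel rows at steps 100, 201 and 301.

State at t = 0.9526 s:
  obj    pos=(+0.629,-0.135) vel=(+1.292,-0.501) ωy=+18.47

Key-timestep trajectory:
   step    t(s)  obj.x    obj.z    obj.vx   obj.vz 
    100  0.2370   +0.052  +0.089  +0.321  -0.125
    201  0.4763   +0.168  +0.044  +0.646  -0.250
    301  0.7133   +0.359  -0.030  +0.967  -0.375


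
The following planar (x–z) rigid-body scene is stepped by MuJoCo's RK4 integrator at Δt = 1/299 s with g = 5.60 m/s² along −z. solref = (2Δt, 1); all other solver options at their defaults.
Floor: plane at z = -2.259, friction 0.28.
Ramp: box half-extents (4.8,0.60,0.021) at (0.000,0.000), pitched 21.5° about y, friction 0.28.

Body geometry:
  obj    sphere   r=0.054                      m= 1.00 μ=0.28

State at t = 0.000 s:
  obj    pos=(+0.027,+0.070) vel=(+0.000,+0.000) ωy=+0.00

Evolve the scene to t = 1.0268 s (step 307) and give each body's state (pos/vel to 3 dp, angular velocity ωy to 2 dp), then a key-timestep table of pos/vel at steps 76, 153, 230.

State at t = 1.0268 s:
  obj    pos=(+0.746,-0.213) vel=(+1.401,-0.552) ωy=+27.87

Key-timestep trajectory:
   step    t(s)  obj.x    obj.z    obj.vx   obj.vz 
     76  0.2542   +0.071  +0.053  +0.347  -0.137
    153  0.5117   +0.206  +0.000  +0.698  -0.275
    230  0.7692   +0.431  -0.089  +1.049  -0.413


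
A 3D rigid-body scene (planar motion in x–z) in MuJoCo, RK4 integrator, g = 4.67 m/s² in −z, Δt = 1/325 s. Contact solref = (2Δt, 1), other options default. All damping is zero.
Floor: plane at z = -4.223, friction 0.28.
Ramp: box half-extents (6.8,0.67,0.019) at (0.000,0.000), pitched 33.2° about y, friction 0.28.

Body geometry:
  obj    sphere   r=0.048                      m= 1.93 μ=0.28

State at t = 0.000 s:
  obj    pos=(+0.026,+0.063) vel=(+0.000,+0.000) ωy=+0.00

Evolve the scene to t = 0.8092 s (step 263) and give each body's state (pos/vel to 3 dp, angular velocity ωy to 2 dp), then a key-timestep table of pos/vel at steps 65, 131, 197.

State at t = 0.8092 s:
  obj    pos=(+0.527,-0.264) vel=(+1.237,-0.809) ωy=+30.79

Key-timestep trajectory:
   step    t(s)  obj.x    obj.z    obj.vx   obj.vz 
     65  0.2000   +0.057  +0.043  +0.306  -0.200
    131  0.4031   +0.150  -0.018  +0.616  -0.403
    197  0.6062   +0.307  -0.121  +0.927  -0.606


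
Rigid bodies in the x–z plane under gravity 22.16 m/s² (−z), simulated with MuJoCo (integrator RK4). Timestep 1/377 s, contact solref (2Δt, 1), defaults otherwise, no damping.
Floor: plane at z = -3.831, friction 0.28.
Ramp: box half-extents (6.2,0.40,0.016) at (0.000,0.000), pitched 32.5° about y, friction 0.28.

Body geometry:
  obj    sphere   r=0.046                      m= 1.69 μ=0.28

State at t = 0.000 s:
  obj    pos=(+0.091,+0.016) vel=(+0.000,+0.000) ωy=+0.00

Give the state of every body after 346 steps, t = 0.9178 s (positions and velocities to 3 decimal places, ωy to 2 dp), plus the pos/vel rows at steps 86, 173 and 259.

State at t = 0.9178 s:
  obj    pos=(+3.112,-1.909) vel=(+6.583,-4.194) ωy=+169.66

Key-timestep trajectory:
   step    t(s)  obj.x    obj.z    obj.vx   obj.vz 
     86  0.2281   +0.278  -0.103  +1.637  -1.043
    173  0.4589   +0.846  -0.466  +3.292  -2.097
    259  0.6870   +1.784  -1.063  +4.928  -3.139


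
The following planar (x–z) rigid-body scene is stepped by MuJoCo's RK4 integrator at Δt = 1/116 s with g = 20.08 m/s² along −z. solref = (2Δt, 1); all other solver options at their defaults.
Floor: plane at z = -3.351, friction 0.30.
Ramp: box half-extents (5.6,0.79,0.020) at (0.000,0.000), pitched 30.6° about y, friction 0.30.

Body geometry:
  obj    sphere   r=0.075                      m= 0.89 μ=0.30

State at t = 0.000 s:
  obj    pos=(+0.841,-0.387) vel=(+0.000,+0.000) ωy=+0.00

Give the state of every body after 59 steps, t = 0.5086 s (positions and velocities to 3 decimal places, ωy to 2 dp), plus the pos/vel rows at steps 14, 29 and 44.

State at t = 0.5086 s:
  obj    pos=(+1.654,-0.868) vel=(+3.197,-1.891) ωy=+49.48

Key-timestep trajectory:
   step    t(s)  obj.x    obj.z    obj.vx   obj.vz 
     14  0.1207   +0.887  -0.414  +0.759  -0.449
     29  0.2500   +1.038  -0.503  +1.572  -0.930
     44  0.3793   +1.293  -0.655  +2.384  -1.410


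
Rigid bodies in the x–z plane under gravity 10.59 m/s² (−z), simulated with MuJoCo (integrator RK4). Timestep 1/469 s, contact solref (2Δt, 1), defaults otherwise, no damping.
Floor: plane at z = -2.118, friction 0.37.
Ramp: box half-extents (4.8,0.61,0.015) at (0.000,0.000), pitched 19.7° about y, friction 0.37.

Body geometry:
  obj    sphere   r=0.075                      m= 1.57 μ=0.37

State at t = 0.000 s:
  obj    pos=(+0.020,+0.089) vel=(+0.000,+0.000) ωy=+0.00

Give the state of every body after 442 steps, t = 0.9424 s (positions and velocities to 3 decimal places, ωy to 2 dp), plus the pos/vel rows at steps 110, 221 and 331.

State at t = 0.9424 s:
  obj    pos=(+1.086,-0.293) vel=(+2.262,-0.810) ωy=+32.04

Key-timestep trajectory:
   step    t(s)  obj.x    obj.z    obj.vx   obj.vz 
    110  0.2345   +0.086  +0.065  +0.563  -0.202
    221  0.4712   +0.286  -0.007  +1.131  -0.405
    331  0.7058   +0.618  -0.126  +1.694  -0.607


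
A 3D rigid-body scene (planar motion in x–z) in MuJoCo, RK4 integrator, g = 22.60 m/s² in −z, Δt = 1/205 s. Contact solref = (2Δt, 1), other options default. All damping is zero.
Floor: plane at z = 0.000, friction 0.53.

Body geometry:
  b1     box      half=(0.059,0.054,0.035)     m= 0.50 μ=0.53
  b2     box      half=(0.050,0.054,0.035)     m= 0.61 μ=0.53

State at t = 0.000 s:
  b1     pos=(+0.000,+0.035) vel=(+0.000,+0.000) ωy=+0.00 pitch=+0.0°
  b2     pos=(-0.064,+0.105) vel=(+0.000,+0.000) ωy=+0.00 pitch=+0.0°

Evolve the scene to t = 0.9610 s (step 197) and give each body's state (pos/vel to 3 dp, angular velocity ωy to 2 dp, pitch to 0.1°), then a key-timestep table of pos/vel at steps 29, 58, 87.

State at t = 0.9610 s:
  b1     pos=(+0.000,+0.035) vel=(+0.000,+0.000) ωy=+0.00 pitch=+0.0°
  b2     pos=(-0.110,+0.050) vel=(+0.000,+0.000) ωy=+0.00 pitch=-90.0°

Key-timestep trajectory:
   step    t(s)  b1.x    b1.z    b1.vx   b1.vz   b2.x    b2.z    b2.vx   b2.vz 
     29  0.1415   +0.000  +0.035  +0.000  +0.000   -0.087  +0.092  -0.364  -0.441
     58  0.2829   +0.000  +0.035  +0.000  +0.000   -0.131  +0.059  -0.038  +0.009
     87  0.4244   +0.000  +0.035  +0.000  +0.000   -0.105  +0.052  +0.000  +0.047


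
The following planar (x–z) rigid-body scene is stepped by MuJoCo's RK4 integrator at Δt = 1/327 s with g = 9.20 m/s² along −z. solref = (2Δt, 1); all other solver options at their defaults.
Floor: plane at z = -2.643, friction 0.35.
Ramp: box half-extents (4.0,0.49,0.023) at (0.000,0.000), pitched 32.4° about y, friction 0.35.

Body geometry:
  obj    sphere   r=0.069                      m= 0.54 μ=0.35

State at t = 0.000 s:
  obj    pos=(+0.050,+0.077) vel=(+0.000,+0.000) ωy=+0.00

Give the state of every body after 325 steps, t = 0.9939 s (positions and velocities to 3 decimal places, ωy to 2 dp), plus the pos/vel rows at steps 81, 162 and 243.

State at t = 0.9939 s:
  obj    pos=(+1.519,-0.855) vel=(+2.955,-1.875) ωy=+50.71

Key-timestep trajectory:
   step    t(s)  obj.x    obj.z    obj.vx   obj.vz 
     81  0.2477   +0.141  +0.019  +0.737  -0.467
    162  0.4954   +0.415  -0.154  +1.473  -0.935
    243  0.7431   +0.871  -0.444  +2.209  -1.402


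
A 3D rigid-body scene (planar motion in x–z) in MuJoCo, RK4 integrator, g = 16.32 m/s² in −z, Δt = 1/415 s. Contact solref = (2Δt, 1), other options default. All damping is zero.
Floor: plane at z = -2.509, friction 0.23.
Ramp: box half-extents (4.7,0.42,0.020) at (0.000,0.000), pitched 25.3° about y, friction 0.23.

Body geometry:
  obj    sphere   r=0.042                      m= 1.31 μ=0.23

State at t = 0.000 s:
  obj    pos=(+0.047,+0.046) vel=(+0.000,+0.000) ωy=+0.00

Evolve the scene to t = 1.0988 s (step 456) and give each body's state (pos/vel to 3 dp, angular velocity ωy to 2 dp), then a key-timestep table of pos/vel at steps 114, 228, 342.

State at t = 1.0988 s:
  obj    pos=(+2.766,-1.239) vel=(+4.949,-2.339) ωy=+130.32

Key-timestep trajectory:
   step    t(s)  obj.x    obj.z    obj.vx   obj.vz 
    114  0.2747   +0.217  -0.034  +1.237  -0.585
    228  0.5494   +0.727  -0.275  +2.475  -1.170
    342  0.8241   +1.577  -0.677  +3.712  -1.755


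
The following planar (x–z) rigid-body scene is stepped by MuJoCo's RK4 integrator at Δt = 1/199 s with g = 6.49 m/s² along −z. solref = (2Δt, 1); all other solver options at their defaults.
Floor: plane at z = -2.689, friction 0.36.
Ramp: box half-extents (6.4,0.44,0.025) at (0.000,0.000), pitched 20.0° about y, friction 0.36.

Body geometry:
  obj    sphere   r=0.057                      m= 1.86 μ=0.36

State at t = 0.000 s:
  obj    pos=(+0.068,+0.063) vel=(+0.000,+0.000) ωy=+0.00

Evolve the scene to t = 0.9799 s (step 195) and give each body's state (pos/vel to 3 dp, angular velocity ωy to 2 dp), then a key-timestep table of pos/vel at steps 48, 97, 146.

State at t = 0.9799 s:
  obj    pos=(+0.783,-0.198) vel=(+1.460,-0.531) ωy=+27.25

Key-timestep trajectory:
   step    t(s)  obj.x    obj.z    obj.vx   obj.vz 
     48  0.2412   +0.111  +0.047  +0.359  -0.131
     97  0.4874   +0.245  -0.002  +0.726  -0.264
    146  0.7337   +0.469  -0.083  +1.093  -0.398


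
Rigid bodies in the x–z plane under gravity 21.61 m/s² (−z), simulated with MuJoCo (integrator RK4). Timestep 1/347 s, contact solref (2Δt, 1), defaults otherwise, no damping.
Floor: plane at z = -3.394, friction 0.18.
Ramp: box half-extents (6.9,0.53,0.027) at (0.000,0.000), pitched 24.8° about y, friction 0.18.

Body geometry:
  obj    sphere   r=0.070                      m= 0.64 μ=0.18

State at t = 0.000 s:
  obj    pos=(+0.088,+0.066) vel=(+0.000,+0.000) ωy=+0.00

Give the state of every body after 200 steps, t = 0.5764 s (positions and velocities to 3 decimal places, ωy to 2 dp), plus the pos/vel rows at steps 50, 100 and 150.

State at t = 0.5764 s:
  obj    pos=(+1.065,-0.385) vel=(+3.388,-1.565) ωy=+53.30

Key-timestep trajectory:
   step    t(s)  obj.x    obj.z    obj.vx   obj.vz 
     50  0.1441   +0.149  +0.038  +0.847  -0.391
    100  0.2882   +0.332  -0.047  +1.694  -0.783
    150  0.4323   +0.637  -0.188  +2.541  -1.174


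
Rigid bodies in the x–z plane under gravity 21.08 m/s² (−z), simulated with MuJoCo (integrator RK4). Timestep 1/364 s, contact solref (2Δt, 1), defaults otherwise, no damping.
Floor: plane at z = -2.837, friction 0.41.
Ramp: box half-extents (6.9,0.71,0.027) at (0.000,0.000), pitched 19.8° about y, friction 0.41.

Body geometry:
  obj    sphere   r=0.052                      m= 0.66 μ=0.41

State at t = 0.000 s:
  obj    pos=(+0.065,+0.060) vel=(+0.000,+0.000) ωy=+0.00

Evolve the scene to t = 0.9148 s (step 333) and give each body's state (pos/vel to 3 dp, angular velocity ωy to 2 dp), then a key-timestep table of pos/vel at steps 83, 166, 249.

State at t = 0.9148 s:
  obj    pos=(+2.073,-0.662) vel=(+4.390,-1.581) ωy=+89.72

Key-timestep trajectory:
   step    t(s)  obj.x    obj.z    obj.vx   obj.vz 
     83  0.2280   +0.190  +0.016  +1.094  -0.394
    166  0.4560   +0.564  -0.119  +2.189  -0.788
    249  0.6841   +1.188  -0.344  +3.283  -1.182


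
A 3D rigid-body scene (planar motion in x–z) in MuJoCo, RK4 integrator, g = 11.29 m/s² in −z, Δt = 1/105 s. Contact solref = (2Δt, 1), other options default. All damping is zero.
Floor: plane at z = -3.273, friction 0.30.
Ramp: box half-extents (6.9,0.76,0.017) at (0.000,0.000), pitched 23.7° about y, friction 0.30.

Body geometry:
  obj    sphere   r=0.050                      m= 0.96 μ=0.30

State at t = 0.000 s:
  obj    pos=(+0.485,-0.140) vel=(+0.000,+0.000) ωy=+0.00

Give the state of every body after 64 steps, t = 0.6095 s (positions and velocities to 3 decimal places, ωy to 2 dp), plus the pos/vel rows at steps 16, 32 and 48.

State at t = 0.6095 s:
  obj    pos=(+1.037,-0.382) vel=(+1.809,-0.794) ωy=+39.50

Key-timestep trajectory:
   step    t(s)  obj.x    obj.z    obj.vx   obj.vz 
     16  0.1524   +0.520  -0.155  +0.453  -0.199
     32  0.3048   +0.623  -0.200  +0.905  -0.397
     48  0.4571   +0.795  -0.276  +1.357  -0.596


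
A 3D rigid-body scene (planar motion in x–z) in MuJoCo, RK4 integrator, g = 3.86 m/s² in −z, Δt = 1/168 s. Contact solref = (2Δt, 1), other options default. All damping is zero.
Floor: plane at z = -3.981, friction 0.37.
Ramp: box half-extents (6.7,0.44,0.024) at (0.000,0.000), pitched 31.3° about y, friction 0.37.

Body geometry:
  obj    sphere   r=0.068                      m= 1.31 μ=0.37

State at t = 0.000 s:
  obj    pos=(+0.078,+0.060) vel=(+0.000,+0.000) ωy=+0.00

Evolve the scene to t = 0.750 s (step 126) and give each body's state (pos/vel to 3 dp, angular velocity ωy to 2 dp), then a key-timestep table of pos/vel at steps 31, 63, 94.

State at t = 0.750 s:
  obj    pos=(+0.422,-0.149) vel=(+0.918,-0.558) ωy=+15.79

Key-timestep trajectory:
   step    t(s)  obj.x    obj.z    obj.vx   obj.vz 
     31  0.1845   +0.099  +0.047  +0.226  -0.137
     63  0.3750   +0.164  +0.008  +0.459  -0.279
     94  0.5595   +0.270  -0.056  +0.685  -0.416


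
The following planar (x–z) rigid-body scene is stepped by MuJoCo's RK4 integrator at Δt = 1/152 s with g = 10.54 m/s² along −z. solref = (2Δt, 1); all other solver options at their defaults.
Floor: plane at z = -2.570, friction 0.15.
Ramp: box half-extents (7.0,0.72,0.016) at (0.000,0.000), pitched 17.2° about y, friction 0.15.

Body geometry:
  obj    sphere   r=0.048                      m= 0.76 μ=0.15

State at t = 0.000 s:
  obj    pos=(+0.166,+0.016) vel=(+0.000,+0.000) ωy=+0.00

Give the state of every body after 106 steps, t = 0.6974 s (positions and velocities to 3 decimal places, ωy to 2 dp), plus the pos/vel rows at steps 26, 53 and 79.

State at t = 0.6974 s:
  obj    pos=(+0.683,-0.144) vel=(+1.483,-0.459) ωy=+32.33

Key-timestep trajectory:
   step    t(s)  obj.x    obj.z    obj.vx   obj.vz 
     26  0.1711   +0.197  +0.006  +0.364  -0.113
     53  0.3487   +0.295  -0.024  +0.742  -0.230
     79  0.5197   +0.453  -0.073  +1.105  -0.342


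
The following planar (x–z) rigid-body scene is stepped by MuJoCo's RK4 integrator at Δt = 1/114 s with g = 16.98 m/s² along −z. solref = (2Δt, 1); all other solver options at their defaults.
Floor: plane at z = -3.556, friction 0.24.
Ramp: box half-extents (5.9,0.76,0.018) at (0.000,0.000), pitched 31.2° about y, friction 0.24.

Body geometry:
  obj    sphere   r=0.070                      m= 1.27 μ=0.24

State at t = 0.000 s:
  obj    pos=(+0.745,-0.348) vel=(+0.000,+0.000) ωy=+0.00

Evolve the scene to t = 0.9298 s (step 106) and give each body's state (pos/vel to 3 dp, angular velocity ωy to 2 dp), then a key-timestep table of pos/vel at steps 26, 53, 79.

State at t = 0.9298 s:
  obj    pos=(+3.069,-1.756) vel=(+4.998,-3.027) ωy=+83.42

Key-timestep trajectory:
   step    t(s)  obj.x    obj.z    obj.vx   obj.vz 
     26  0.2281   +0.885  -0.433  +1.226  -0.743
     53  0.4649   +1.326  -0.700  +2.499  -1.514
     79  0.6930   +2.036  -1.130  +3.725  -2.256
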